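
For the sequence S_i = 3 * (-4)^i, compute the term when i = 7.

S_7 = 3 * (-4)^7 = 3 * -16384 = -49152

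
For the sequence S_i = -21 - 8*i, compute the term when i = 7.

S_7 = -21 + -8*7 = -21 + -56 = -77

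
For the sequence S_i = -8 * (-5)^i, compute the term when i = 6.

S_6 = -8 * (-5)^6 = -8 * 15625 = -125000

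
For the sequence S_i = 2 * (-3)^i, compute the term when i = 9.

S_9 = 2 * (-3)^9 = 2 * -19683 = -39366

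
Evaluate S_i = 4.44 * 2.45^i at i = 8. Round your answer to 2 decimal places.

S_8 = 4.44 * 2.45^8 ≈ 4.44 * 1298.1614 ≈ 5763.84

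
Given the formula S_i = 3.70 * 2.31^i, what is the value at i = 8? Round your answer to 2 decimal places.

S_8 = 3.7 * 2.31^8 ≈ 3.7 * 810.7666 ≈ 2999.84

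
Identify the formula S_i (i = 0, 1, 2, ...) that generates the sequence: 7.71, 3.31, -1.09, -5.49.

Check differences: 3.31 - 7.71 = -4.4
-1.09 - 3.31 = -4.4
Common difference d = -4.4.
First term a = 7.71.
Formula: S_i = 7.71 - 4.40*i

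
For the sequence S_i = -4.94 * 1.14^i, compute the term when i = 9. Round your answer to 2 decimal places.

S_9 = -4.94 * 1.14^9 ≈ -4.94 * 3.2519 ≈ -16.06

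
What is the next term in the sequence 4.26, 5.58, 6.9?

Differences: 5.58 - 4.26 = 1.32
This is an arithmetic sequence with common difference d = 1.32.
Next term = 6.9 + 1.32 = 8.22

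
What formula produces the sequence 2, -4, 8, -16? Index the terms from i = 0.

Check ratios: -4 / 2 = -2.0
Common ratio r = -2.
First term a = 2.
Formula: S_i = 2 * (-2)^i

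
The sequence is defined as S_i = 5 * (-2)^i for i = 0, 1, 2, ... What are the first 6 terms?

This is a geometric sequence.
i=0: S_0 = 5 * (-2)^0 = 5
i=1: S_1 = 5 * (-2)^1 = -10
i=2: S_2 = 5 * (-2)^2 = 20
i=3: S_3 = 5 * (-2)^3 = -40
i=4: S_4 = 5 * (-2)^4 = 80
i=5: S_5 = 5 * (-2)^5 = -160
The first 6 terms are: [5, -10, 20, -40, 80, -160]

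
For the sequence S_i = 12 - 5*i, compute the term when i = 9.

S_9 = 12 + -5*9 = 12 + -45 = -33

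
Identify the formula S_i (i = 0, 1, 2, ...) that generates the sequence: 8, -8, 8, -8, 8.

Check ratios: -8 / 8 = -1.0
Common ratio r = -1.
First term a = 8.
Formula: S_i = 8 * (-1)^i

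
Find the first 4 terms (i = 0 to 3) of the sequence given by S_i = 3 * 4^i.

This is a geometric sequence.
i=0: S_0 = 3 * 4^0 = 3
i=1: S_1 = 3 * 4^1 = 12
i=2: S_2 = 3 * 4^2 = 48
i=3: S_3 = 3 * 4^3 = 192
The first 4 terms are: [3, 12, 48, 192]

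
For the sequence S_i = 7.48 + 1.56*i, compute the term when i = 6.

S_6 = 7.48 + 1.56*6 = 7.48 + 9.36 = 16.84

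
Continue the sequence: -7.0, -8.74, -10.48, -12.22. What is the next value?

Differences: -8.74 - -7.0 = -1.74
This is an arithmetic sequence with common difference d = -1.74.
Next term = -12.22 + -1.74 = -13.96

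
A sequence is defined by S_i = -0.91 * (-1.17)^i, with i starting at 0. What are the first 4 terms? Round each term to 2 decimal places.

This is a geometric sequence.
i=0: S_0 = -0.91 * (-1.17)^0 = -0.91
i=1: S_1 = -0.91 * (-1.17)^1 ≈ 1.06
i=2: S_2 = -0.91 * (-1.17)^2 ≈ -1.25
i=3: S_3 = -0.91 * (-1.17)^3 ≈ 1.46
The first 4 terms are: [-0.91, 1.06, -1.25, 1.46]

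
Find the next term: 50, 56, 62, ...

Differences: 56 - 50 = 6
This is an arithmetic sequence with common difference d = 6.
Next term = 62 + 6 = 68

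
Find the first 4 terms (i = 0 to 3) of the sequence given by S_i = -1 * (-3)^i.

This is a geometric sequence.
i=0: S_0 = -1 * (-3)^0 = -1
i=1: S_1 = -1 * (-3)^1 = 3
i=2: S_2 = -1 * (-3)^2 = -9
i=3: S_3 = -1 * (-3)^3 = 27
The first 4 terms are: [-1, 3, -9, 27]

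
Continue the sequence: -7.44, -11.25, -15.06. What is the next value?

Differences: -11.25 - -7.44 = -3.81
This is an arithmetic sequence with common difference d = -3.81.
Next term = -15.06 + -3.81 = -18.87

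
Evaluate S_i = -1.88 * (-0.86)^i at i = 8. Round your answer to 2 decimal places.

S_8 = -1.88 * (-0.86)^8 ≈ -1.88 * 0.2992 ≈ -0.56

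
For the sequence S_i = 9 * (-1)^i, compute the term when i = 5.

S_5 = 9 * (-1)^5 = 9 * -1 = -9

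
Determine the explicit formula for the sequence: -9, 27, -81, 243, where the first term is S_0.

Check ratios: 27 / -9 = -3.0
Common ratio r = -3.
First term a = -9.
Formula: S_i = -9 * (-3)^i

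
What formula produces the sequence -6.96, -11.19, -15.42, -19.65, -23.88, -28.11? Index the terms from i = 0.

Check differences: -11.19 - -6.96 = -4.23
-15.42 - -11.19 = -4.23
Common difference d = -4.23.
First term a = -6.96.
Formula: S_i = -6.96 - 4.23*i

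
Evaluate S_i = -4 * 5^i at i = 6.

S_6 = -4 * 5^6 = -4 * 15625 = -62500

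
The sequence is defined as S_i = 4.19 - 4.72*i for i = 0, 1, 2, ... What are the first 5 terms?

This is an arithmetic sequence.
i=0: S_0 = 4.19 + -4.72*0 = 4.19
i=1: S_1 = 4.19 + -4.72*1 = -0.53
i=2: S_2 = 4.19 + -4.72*2 = -5.25
i=3: S_3 = 4.19 + -4.72*3 = -9.97
i=4: S_4 = 4.19 + -4.72*4 = -14.69
The first 5 terms are: [4.19, -0.53, -5.25, -9.97, -14.69]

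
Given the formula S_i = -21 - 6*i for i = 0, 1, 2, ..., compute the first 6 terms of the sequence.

This is an arithmetic sequence.
i=0: S_0 = -21 + -6*0 = -21
i=1: S_1 = -21 + -6*1 = -27
i=2: S_2 = -21 + -6*2 = -33
i=3: S_3 = -21 + -6*3 = -39
i=4: S_4 = -21 + -6*4 = -45
i=5: S_5 = -21 + -6*5 = -51
The first 6 terms are: [-21, -27, -33, -39, -45, -51]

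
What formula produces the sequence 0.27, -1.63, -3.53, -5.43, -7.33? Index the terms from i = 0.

Check differences: -1.63 - 0.27 = -1.9
-3.53 - -1.63 = -1.9
Common difference d = -1.9.
First term a = 0.27.
Formula: S_i = 0.27 - 1.90*i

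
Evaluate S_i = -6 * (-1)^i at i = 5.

S_5 = -6 * (-1)^5 = -6 * -1 = 6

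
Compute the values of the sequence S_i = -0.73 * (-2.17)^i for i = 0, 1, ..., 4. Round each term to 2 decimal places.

This is a geometric sequence.
i=0: S_0 = -0.73 * (-2.17)^0 = -0.73
i=1: S_1 = -0.73 * (-2.17)^1 ≈ 1.58
i=2: S_2 = -0.73 * (-2.17)^2 ≈ -3.44
i=3: S_3 = -0.73 * (-2.17)^3 ≈ 7.46
i=4: S_4 = -0.73 * (-2.17)^4 ≈ -16.19
The first 5 terms are: [-0.73, 1.58, -3.44, 7.46, -16.19]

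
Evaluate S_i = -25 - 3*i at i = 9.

S_9 = -25 + -3*9 = -25 + -27 = -52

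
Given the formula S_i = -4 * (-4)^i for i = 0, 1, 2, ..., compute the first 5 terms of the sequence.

This is a geometric sequence.
i=0: S_0 = -4 * (-4)^0 = -4
i=1: S_1 = -4 * (-4)^1 = 16
i=2: S_2 = -4 * (-4)^2 = -64
i=3: S_3 = -4 * (-4)^3 = 256
i=4: S_4 = -4 * (-4)^4 = -1024
The first 5 terms are: [-4, 16, -64, 256, -1024]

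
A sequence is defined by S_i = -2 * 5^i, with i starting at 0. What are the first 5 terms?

This is a geometric sequence.
i=0: S_0 = -2 * 5^0 = -2
i=1: S_1 = -2 * 5^1 = -10
i=2: S_2 = -2 * 5^2 = -50
i=3: S_3 = -2 * 5^3 = -250
i=4: S_4 = -2 * 5^4 = -1250
The first 5 terms are: [-2, -10, -50, -250, -1250]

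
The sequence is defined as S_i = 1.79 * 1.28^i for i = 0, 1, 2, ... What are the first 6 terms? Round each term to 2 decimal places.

This is a geometric sequence.
i=0: S_0 = 1.79 * 1.28^0 = 1.79
i=1: S_1 = 1.79 * 1.28^1 ≈ 2.29
i=2: S_2 = 1.79 * 1.28^2 ≈ 2.93
i=3: S_3 = 1.79 * 1.28^3 ≈ 3.75
i=4: S_4 = 1.79 * 1.28^4 ≈ 4.8
i=5: S_5 = 1.79 * 1.28^5 ≈ 6.15
The first 6 terms are: [1.79, 2.29, 2.93, 3.75, 4.8, 6.15]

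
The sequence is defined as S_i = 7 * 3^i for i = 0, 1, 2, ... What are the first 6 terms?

This is a geometric sequence.
i=0: S_0 = 7 * 3^0 = 7
i=1: S_1 = 7 * 3^1 = 21
i=2: S_2 = 7 * 3^2 = 63
i=3: S_3 = 7 * 3^3 = 189
i=4: S_4 = 7 * 3^4 = 567
i=5: S_5 = 7 * 3^5 = 1701
The first 6 terms are: [7, 21, 63, 189, 567, 1701]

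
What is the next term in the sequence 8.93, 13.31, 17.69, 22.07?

Differences: 13.31 - 8.93 = 4.38
This is an arithmetic sequence with common difference d = 4.38.
Next term = 22.07 + 4.38 = 26.45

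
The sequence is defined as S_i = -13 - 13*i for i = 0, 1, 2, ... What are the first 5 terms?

This is an arithmetic sequence.
i=0: S_0 = -13 + -13*0 = -13
i=1: S_1 = -13 + -13*1 = -26
i=2: S_2 = -13 + -13*2 = -39
i=3: S_3 = -13 + -13*3 = -52
i=4: S_4 = -13 + -13*4 = -65
The first 5 terms are: [-13, -26, -39, -52, -65]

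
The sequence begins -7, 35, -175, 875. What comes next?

Ratios: 35 / -7 = -5.0
This is a geometric sequence with common ratio r = -5.
Next term = 875 * -5 = -4375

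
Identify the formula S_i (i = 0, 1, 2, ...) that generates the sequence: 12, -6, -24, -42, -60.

Check differences: -6 - 12 = -18
-24 - -6 = -18
Common difference d = -18.
First term a = 12.
Formula: S_i = 12 - 18*i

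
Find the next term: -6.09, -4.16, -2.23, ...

Differences: -4.16 - -6.09 = 1.93
This is an arithmetic sequence with common difference d = 1.93.
Next term = -2.23 + 1.93 = -0.3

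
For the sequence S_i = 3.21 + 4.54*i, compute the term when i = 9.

S_9 = 3.21 + 4.54*9 = 3.21 + 40.86 = 44.07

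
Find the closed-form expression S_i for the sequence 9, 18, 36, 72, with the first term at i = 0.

Check ratios: 18 / 9 = 2.0
Common ratio r = 2.
First term a = 9.
Formula: S_i = 9 * 2^i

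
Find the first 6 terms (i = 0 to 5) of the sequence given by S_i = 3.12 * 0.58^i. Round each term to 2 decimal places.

This is a geometric sequence.
i=0: S_0 = 3.12 * 0.58^0 = 3.12
i=1: S_1 = 3.12 * 0.58^1 ≈ 1.81
i=2: S_2 = 3.12 * 0.58^2 ≈ 1.05
i=3: S_3 = 3.12 * 0.58^3 ≈ 0.61
i=4: S_4 = 3.12 * 0.58^4 ≈ 0.35
i=5: S_5 = 3.12 * 0.58^5 ≈ 0.2
The first 6 terms are: [3.12, 1.81, 1.05, 0.61, 0.35, 0.2]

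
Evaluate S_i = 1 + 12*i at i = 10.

S_10 = 1 + 12*10 = 1 + 120 = 121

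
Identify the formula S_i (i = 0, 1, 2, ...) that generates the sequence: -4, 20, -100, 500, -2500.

Check ratios: 20 / -4 = -5.0
Common ratio r = -5.
First term a = -4.
Formula: S_i = -4 * (-5)^i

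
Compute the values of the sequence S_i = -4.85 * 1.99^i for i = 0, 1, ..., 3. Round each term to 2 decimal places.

This is a geometric sequence.
i=0: S_0 = -4.85 * 1.99^0 = -4.85
i=1: S_1 = -4.85 * 1.99^1 ≈ -9.65
i=2: S_2 = -4.85 * 1.99^2 ≈ -19.21
i=3: S_3 = -4.85 * 1.99^3 ≈ -38.22
The first 4 terms are: [-4.85, -9.65, -19.21, -38.22]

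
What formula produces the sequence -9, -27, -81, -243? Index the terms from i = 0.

Check ratios: -27 / -9 = 3.0
Common ratio r = 3.
First term a = -9.
Formula: S_i = -9 * 3^i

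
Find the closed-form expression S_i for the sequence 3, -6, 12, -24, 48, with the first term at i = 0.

Check ratios: -6 / 3 = -2.0
Common ratio r = -2.
First term a = 3.
Formula: S_i = 3 * (-2)^i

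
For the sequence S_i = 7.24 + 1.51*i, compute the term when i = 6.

S_6 = 7.24 + 1.51*6 = 7.24 + 9.06 = 16.3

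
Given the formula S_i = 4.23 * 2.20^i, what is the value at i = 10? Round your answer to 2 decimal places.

S_10 = 4.23 * 2.2^10 ≈ 4.23 * 2655.9923 ≈ 11234.85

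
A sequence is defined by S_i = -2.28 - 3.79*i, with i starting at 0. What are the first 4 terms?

This is an arithmetic sequence.
i=0: S_0 = -2.28 + -3.79*0 = -2.28
i=1: S_1 = -2.28 + -3.79*1 = -6.07
i=2: S_2 = -2.28 + -3.79*2 = -9.86
i=3: S_3 = -2.28 + -3.79*3 = -13.65
The first 4 terms are: [-2.28, -6.07, -9.86, -13.65]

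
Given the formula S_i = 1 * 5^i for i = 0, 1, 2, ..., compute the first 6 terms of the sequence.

This is a geometric sequence.
i=0: S_0 = 1 * 5^0 = 1
i=1: S_1 = 1 * 5^1 = 5
i=2: S_2 = 1 * 5^2 = 25
i=3: S_3 = 1 * 5^3 = 125
i=4: S_4 = 1 * 5^4 = 625
i=5: S_5 = 1 * 5^5 = 3125
The first 6 terms are: [1, 5, 25, 125, 625, 3125]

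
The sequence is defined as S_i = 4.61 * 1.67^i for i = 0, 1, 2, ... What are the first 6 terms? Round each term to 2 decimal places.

This is a geometric sequence.
i=0: S_0 = 4.61 * 1.67^0 = 4.61
i=1: S_1 = 4.61 * 1.67^1 ≈ 7.7
i=2: S_2 = 4.61 * 1.67^2 ≈ 12.86
i=3: S_3 = 4.61 * 1.67^3 ≈ 21.47
i=4: S_4 = 4.61 * 1.67^4 ≈ 35.86
i=5: S_5 = 4.61 * 1.67^5 ≈ 59.88
The first 6 terms are: [4.61, 7.7, 12.86, 21.47, 35.86, 59.88]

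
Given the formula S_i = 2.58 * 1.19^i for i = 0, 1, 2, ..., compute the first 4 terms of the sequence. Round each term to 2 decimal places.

This is a geometric sequence.
i=0: S_0 = 2.58 * 1.19^0 = 2.58
i=1: S_1 = 2.58 * 1.19^1 ≈ 3.07
i=2: S_2 = 2.58 * 1.19^2 ≈ 3.65
i=3: S_3 = 2.58 * 1.19^3 ≈ 4.35
The first 4 terms are: [2.58, 3.07, 3.65, 4.35]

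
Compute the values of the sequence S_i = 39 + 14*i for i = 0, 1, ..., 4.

This is an arithmetic sequence.
i=0: S_0 = 39 + 14*0 = 39
i=1: S_1 = 39 + 14*1 = 53
i=2: S_2 = 39 + 14*2 = 67
i=3: S_3 = 39 + 14*3 = 81
i=4: S_4 = 39 + 14*4 = 95
The first 5 terms are: [39, 53, 67, 81, 95]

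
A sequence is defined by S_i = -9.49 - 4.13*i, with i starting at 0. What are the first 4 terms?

This is an arithmetic sequence.
i=0: S_0 = -9.49 + -4.13*0 = -9.49
i=1: S_1 = -9.49 + -4.13*1 = -13.62
i=2: S_2 = -9.49 + -4.13*2 = -17.75
i=3: S_3 = -9.49 + -4.13*3 = -21.88
The first 4 terms are: [-9.49, -13.62, -17.75, -21.88]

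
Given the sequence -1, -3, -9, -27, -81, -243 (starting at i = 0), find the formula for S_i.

Check ratios: -3 / -1 = 3.0
Common ratio r = 3.
First term a = -1.
Formula: S_i = -1 * 3^i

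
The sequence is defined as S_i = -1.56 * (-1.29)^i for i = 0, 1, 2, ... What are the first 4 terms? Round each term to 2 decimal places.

This is a geometric sequence.
i=0: S_0 = -1.56 * (-1.29)^0 = -1.56
i=1: S_1 = -1.56 * (-1.29)^1 ≈ 2.01
i=2: S_2 = -1.56 * (-1.29)^2 ≈ -2.6
i=3: S_3 = -1.56 * (-1.29)^3 ≈ 3.35
The first 4 terms are: [-1.56, 2.01, -2.6, 3.35]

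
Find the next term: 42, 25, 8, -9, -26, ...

Differences: 25 - 42 = -17
This is an arithmetic sequence with common difference d = -17.
Next term = -26 + -17 = -43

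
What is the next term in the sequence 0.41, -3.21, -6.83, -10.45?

Differences: -3.21 - 0.41 = -3.62
This is an arithmetic sequence with common difference d = -3.62.
Next term = -10.45 + -3.62 = -14.07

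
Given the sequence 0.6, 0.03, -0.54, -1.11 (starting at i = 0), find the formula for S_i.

Check differences: 0.03 - 0.6 = -0.57
-0.54 - 0.03 = -0.57
Common difference d = -0.57.
First term a = 0.6.
Formula: S_i = 0.60 - 0.57*i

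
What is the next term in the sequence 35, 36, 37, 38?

Differences: 36 - 35 = 1
This is an arithmetic sequence with common difference d = 1.
Next term = 38 + 1 = 39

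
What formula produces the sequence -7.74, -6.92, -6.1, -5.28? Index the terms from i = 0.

Check differences: -6.92 - -7.74 = 0.82
-6.1 - -6.92 = 0.82
Common difference d = 0.82.
First term a = -7.74.
Formula: S_i = -7.74 + 0.82*i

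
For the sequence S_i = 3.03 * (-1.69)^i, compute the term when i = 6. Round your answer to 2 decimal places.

S_6 = 3.03 * (-1.69)^6 ≈ 3.03 * 23.2981 ≈ 70.59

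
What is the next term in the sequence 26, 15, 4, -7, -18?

Differences: 15 - 26 = -11
This is an arithmetic sequence with common difference d = -11.
Next term = -18 + -11 = -29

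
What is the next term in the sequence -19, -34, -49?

Differences: -34 - -19 = -15
This is an arithmetic sequence with common difference d = -15.
Next term = -49 + -15 = -64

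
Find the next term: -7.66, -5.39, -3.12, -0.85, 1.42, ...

Differences: -5.39 - -7.66 = 2.27
This is an arithmetic sequence with common difference d = 2.27.
Next term = 1.42 + 2.27 = 3.69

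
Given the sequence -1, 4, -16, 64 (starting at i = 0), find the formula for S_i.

Check ratios: 4 / -1 = -4.0
Common ratio r = -4.
First term a = -1.
Formula: S_i = -1 * (-4)^i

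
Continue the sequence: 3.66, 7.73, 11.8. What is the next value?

Differences: 7.73 - 3.66 = 4.07
This is an arithmetic sequence with common difference d = 4.07.
Next term = 11.8 + 4.07 = 15.87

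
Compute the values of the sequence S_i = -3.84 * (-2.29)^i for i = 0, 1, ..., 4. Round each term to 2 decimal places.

This is a geometric sequence.
i=0: S_0 = -3.84 * (-2.29)^0 = -3.84
i=1: S_1 = -3.84 * (-2.29)^1 ≈ 8.79
i=2: S_2 = -3.84 * (-2.29)^2 ≈ -20.14
i=3: S_3 = -3.84 * (-2.29)^3 ≈ 46.11
i=4: S_4 = -3.84 * (-2.29)^4 ≈ -105.6
The first 5 terms are: [-3.84, 8.79, -20.14, 46.11, -105.6]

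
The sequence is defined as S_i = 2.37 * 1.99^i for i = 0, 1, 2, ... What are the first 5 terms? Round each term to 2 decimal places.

This is a geometric sequence.
i=0: S_0 = 2.37 * 1.99^0 = 2.37
i=1: S_1 = 2.37 * 1.99^1 ≈ 4.72
i=2: S_2 = 2.37 * 1.99^2 ≈ 9.39
i=3: S_3 = 2.37 * 1.99^3 ≈ 18.68
i=4: S_4 = 2.37 * 1.99^4 ≈ 37.17
The first 5 terms are: [2.37, 4.72, 9.39, 18.68, 37.17]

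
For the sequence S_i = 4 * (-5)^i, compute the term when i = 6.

S_6 = 4 * (-5)^6 = 4 * 15625 = 62500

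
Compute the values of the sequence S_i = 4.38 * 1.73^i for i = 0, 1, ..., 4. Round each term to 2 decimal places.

This is a geometric sequence.
i=0: S_0 = 4.38 * 1.73^0 = 4.38
i=1: S_1 = 4.38 * 1.73^1 ≈ 7.58
i=2: S_2 = 4.38 * 1.73^2 ≈ 13.11
i=3: S_3 = 4.38 * 1.73^3 ≈ 22.68
i=4: S_4 = 4.38 * 1.73^4 ≈ 39.23
The first 5 terms are: [4.38, 7.58, 13.11, 22.68, 39.23]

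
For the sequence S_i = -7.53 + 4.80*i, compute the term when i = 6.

S_6 = -7.53 + 4.8*6 = -7.53 + 28.8 = 21.27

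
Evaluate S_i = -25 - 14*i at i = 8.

S_8 = -25 + -14*8 = -25 + -112 = -137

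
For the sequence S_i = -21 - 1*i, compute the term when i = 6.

S_6 = -21 + -1*6 = -21 + -6 = -27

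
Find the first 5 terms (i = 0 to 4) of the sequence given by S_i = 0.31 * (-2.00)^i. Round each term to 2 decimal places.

This is a geometric sequence.
i=0: S_0 = 0.31 * (-2.0)^0 = 0.31
i=1: S_1 = 0.31 * (-2.0)^1 = -0.62
i=2: S_2 = 0.31 * (-2.0)^2 = 1.24
i=3: S_3 = 0.31 * (-2.0)^3 = -2.48
i=4: S_4 = 0.31 * (-2.0)^4 = 4.96
The first 5 terms are: [0.31, -0.62, 1.24, -2.48, 4.96]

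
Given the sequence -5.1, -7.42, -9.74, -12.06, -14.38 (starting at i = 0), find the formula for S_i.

Check differences: -7.42 - -5.1 = -2.32
-9.74 - -7.42 = -2.32
Common difference d = -2.32.
First term a = -5.1.
Formula: S_i = -5.10 - 2.32*i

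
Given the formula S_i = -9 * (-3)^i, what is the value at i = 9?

S_9 = -9 * (-3)^9 = -9 * -19683 = 177147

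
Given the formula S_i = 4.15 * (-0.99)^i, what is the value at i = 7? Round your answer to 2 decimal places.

S_7 = 4.15 * (-0.99)^7 ≈ 4.15 * -0.9321 ≈ -3.87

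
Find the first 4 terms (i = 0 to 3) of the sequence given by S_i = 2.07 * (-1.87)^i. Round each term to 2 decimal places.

This is a geometric sequence.
i=0: S_0 = 2.07 * (-1.87)^0 = 2.07
i=1: S_1 = 2.07 * (-1.87)^1 ≈ -3.87
i=2: S_2 = 2.07 * (-1.87)^2 ≈ 7.24
i=3: S_3 = 2.07 * (-1.87)^3 ≈ -13.54
The first 4 terms are: [2.07, -3.87, 7.24, -13.54]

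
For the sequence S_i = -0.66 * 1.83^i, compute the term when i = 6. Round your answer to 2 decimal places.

S_6 = -0.66 * 1.83^6 ≈ -0.66 * 37.5584 ≈ -24.79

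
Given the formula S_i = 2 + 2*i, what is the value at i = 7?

S_7 = 2 + 2*7 = 2 + 14 = 16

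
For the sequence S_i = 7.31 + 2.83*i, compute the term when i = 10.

S_10 = 7.31 + 2.83*10 = 7.31 + 28.3 = 35.61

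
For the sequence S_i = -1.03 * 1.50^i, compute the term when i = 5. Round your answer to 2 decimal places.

S_5 = -1.03 * 1.5^5 ≈ -1.03 * 7.5938 ≈ -7.82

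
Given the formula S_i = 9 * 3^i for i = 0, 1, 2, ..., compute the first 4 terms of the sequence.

This is a geometric sequence.
i=0: S_0 = 9 * 3^0 = 9
i=1: S_1 = 9 * 3^1 = 27
i=2: S_2 = 9 * 3^2 = 81
i=3: S_3 = 9 * 3^3 = 243
The first 4 terms are: [9, 27, 81, 243]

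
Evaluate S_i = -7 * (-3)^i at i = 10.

S_10 = -7 * (-3)^10 = -7 * 59049 = -413343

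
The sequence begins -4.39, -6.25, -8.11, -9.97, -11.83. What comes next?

Differences: -6.25 - -4.39 = -1.86
This is an arithmetic sequence with common difference d = -1.86.
Next term = -11.83 + -1.86 = -13.69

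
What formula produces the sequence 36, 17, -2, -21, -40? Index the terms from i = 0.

Check differences: 17 - 36 = -19
-2 - 17 = -19
Common difference d = -19.
First term a = 36.
Formula: S_i = 36 - 19*i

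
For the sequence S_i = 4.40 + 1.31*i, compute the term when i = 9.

S_9 = 4.4 + 1.31*9 = 4.4 + 11.79 = 16.19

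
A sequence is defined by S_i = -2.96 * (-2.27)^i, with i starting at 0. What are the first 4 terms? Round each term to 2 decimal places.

This is a geometric sequence.
i=0: S_0 = -2.96 * (-2.27)^0 = -2.96
i=1: S_1 = -2.96 * (-2.27)^1 ≈ 6.72
i=2: S_2 = -2.96 * (-2.27)^2 ≈ -15.25
i=3: S_3 = -2.96 * (-2.27)^3 ≈ 34.62
The first 4 terms are: [-2.96, 6.72, -15.25, 34.62]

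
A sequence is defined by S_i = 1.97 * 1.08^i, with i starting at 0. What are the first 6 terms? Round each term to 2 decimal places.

This is a geometric sequence.
i=0: S_0 = 1.97 * 1.08^0 = 1.97
i=1: S_1 = 1.97 * 1.08^1 ≈ 2.13
i=2: S_2 = 1.97 * 1.08^2 ≈ 2.3
i=3: S_3 = 1.97 * 1.08^3 ≈ 2.48
i=4: S_4 = 1.97 * 1.08^4 ≈ 2.68
i=5: S_5 = 1.97 * 1.08^5 ≈ 2.89
The first 6 terms are: [1.97, 2.13, 2.3, 2.48, 2.68, 2.89]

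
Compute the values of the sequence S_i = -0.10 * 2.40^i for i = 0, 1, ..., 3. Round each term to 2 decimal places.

This is a geometric sequence.
i=0: S_0 = -0.1 * 2.4^0 = -0.1
i=1: S_1 = -0.1 * 2.4^1 = -0.24
i=2: S_2 = -0.1 * 2.4^2 ≈ -0.58
i=3: S_3 = -0.1 * 2.4^3 ≈ -1.38
The first 4 terms are: [-0.1, -0.24, -0.58, -1.38]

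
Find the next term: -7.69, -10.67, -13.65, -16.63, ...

Differences: -10.67 - -7.69 = -2.98
This is an arithmetic sequence with common difference d = -2.98.
Next term = -16.63 + -2.98 = -19.61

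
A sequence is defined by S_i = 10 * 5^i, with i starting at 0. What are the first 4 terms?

This is a geometric sequence.
i=0: S_0 = 10 * 5^0 = 10
i=1: S_1 = 10 * 5^1 = 50
i=2: S_2 = 10 * 5^2 = 250
i=3: S_3 = 10 * 5^3 = 1250
The first 4 terms are: [10, 50, 250, 1250]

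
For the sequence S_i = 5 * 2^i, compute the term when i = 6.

S_6 = 5 * 2^6 = 5 * 64 = 320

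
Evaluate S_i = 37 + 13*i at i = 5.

S_5 = 37 + 13*5 = 37 + 65 = 102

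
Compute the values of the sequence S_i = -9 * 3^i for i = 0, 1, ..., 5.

This is a geometric sequence.
i=0: S_0 = -9 * 3^0 = -9
i=1: S_1 = -9 * 3^1 = -27
i=2: S_2 = -9 * 3^2 = -81
i=3: S_3 = -9 * 3^3 = -243
i=4: S_4 = -9 * 3^4 = -729
i=5: S_5 = -9 * 3^5 = -2187
The first 6 terms are: [-9, -27, -81, -243, -729, -2187]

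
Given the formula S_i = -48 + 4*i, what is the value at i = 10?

S_10 = -48 + 4*10 = -48 + 40 = -8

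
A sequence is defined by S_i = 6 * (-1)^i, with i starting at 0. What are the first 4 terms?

This is a geometric sequence.
i=0: S_0 = 6 * (-1)^0 = 6
i=1: S_1 = 6 * (-1)^1 = -6
i=2: S_2 = 6 * (-1)^2 = 6
i=3: S_3 = 6 * (-1)^3 = -6
The first 4 terms are: [6, -6, 6, -6]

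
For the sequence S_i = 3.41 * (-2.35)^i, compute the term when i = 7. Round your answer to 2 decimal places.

S_7 = 3.41 * (-2.35)^7 ≈ 3.41 * -395.7993 ≈ -1349.68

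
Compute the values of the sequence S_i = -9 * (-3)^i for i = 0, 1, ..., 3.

This is a geometric sequence.
i=0: S_0 = -9 * (-3)^0 = -9
i=1: S_1 = -9 * (-3)^1 = 27
i=2: S_2 = -9 * (-3)^2 = -81
i=3: S_3 = -9 * (-3)^3 = 243
The first 4 terms are: [-9, 27, -81, 243]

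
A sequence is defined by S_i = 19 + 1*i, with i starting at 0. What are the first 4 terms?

This is an arithmetic sequence.
i=0: S_0 = 19 + 1*0 = 19
i=1: S_1 = 19 + 1*1 = 20
i=2: S_2 = 19 + 1*2 = 21
i=3: S_3 = 19 + 1*3 = 22
The first 4 terms are: [19, 20, 21, 22]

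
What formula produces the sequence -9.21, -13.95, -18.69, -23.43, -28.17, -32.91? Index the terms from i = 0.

Check differences: -13.95 - -9.21 = -4.74
-18.69 - -13.95 = -4.74
Common difference d = -4.74.
First term a = -9.21.
Formula: S_i = -9.21 - 4.74*i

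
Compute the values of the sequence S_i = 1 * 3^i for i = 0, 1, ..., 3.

This is a geometric sequence.
i=0: S_0 = 1 * 3^0 = 1
i=1: S_1 = 1 * 3^1 = 3
i=2: S_2 = 1 * 3^2 = 9
i=3: S_3 = 1 * 3^3 = 27
The first 4 terms are: [1, 3, 9, 27]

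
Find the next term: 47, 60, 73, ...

Differences: 60 - 47 = 13
This is an arithmetic sequence with common difference d = 13.
Next term = 73 + 13 = 86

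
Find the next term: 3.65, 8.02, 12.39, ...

Differences: 8.02 - 3.65 = 4.37
This is an arithmetic sequence with common difference d = 4.37.
Next term = 12.39 + 4.37 = 16.76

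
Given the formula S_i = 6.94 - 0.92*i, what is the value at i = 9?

S_9 = 6.94 + -0.92*9 = 6.94 + -8.28 = -1.34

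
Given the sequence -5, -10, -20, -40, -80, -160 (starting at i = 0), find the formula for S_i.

Check ratios: -10 / -5 = 2.0
Common ratio r = 2.
First term a = -5.
Formula: S_i = -5 * 2^i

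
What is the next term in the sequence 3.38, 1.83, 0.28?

Differences: 1.83 - 3.38 = -1.55
This is an arithmetic sequence with common difference d = -1.55.
Next term = 0.28 + -1.55 = -1.27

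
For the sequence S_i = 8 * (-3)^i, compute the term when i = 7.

S_7 = 8 * (-3)^7 = 8 * -2187 = -17496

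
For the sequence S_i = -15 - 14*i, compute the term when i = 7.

S_7 = -15 + -14*7 = -15 + -98 = -113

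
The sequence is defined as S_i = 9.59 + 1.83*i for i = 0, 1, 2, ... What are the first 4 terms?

This is an arithmetic sequence.
i=0: S_0 = 9.59 + 1.83*0 = 9.59
i=1: S_1 = 9.59 + 1.83*1 = 11.42
i=2: S_2 = 9.59 + 1.83*2 = 13.25
i=3: S_3 = 9.59 + 1.83*3 = 15.08
The first 4 terms are: [9.59, 11.42, 13.25, 15.08]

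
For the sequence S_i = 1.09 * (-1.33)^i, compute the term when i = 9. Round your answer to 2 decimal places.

S_9 = 1.09 * (-1.33)^9 ≈ 1.09 * -13.0216 ≈ -14.19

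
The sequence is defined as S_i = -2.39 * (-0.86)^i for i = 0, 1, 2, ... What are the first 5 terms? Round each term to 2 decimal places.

This is a geometric sequence.
i=0: S_0 = -2.39 * (-0.86)^0 = -2.39
i=1: S_1 = -2.39 * (-0.86)^1 ≈ 2.06
i=2: S_2 = -2.39 * (-0.86)^2 ≈ -1.77
i=3: S_3 = -2.39 * (-0.86)^3 ≈ 1.52
i=4: S_4 = -2.39 * (-0.86)^4 ≈ -1.31
The first 5 terms are: [-2.39, 2.06, -1.77, 1.52, -1.31]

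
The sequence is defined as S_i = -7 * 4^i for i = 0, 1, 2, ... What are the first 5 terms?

This is a geometric sequence.
i=0: S_0 = -7 * 4^0 = -7
i=1: S_1 = -7 * 4^1 = -28
i=2: S_2 = -7 * 4^2 = -112
i=3: S_3 = -7 * 4^3 = -448
i=4: S_4 = -7 * 4^4 = -1792
The first 5 terms are: [-7, -28, -112, -448, -1792]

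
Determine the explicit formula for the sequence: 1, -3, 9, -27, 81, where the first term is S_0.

Check ratios: -3 / 1 = -3.0
Common ratio r = -3.
First term a = 1.
Formula: S_i = 1 * (-3)^i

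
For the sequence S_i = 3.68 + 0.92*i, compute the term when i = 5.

S_5 = 3.68 + 0.92*5 = 3.68 + 4.6 = 8.28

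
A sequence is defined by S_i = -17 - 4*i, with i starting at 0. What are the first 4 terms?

This is an arithmetic sequence.
i=0: S_0 = -17 + -4*0 = -17
i=1: S_1 = -17 + -4*1 = -21
i=2: S_2 = -17 + -4*2 = -25
i=3: S_3 = -17 + -4*3 = -29
The first 4 terms are: [-17, -21, -25, -29]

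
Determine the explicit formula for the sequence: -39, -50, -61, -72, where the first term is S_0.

Check differences: -50 - -39 = -11
-61 - -50 = -11
Common difference d = -11.
First term a = -39.
Formula: S_i = -39 - 11*i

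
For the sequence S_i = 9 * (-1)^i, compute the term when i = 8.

S_8 = 9 * (-1)^8 = 9 * 1 = 9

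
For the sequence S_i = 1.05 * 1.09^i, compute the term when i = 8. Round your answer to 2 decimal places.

S_8 = 1.05 * 1.09^8 ≈ 1.05 * 1.9926 ≈ 2.09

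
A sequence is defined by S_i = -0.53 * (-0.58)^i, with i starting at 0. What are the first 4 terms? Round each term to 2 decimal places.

This is a geometric sequence.
i=0: S_0 = -0.53 * (-0.58)^0 = -0.53
i=1: S_1 = -0.53 * (-0.58)^1 ≈ 0.31
i=2: S_2 = -0.53 * (-0.58)^2 ≈ -0.18
i=3: S_3 = -0.53 * (-0.58)^3 ≈ 0.1
The first 4 terms are: [-0.53, 0.31, -0.18, 0.1]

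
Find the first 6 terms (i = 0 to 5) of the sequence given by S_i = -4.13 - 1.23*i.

This is an arithmetic sequence.
i=0: S_0 = -4.13 + -1.23*0 = -4.13
i=1: S_1 = -4.13 + -1.23*1 = -5.36
i=2: S_2 = -4.13 + -1.23*2 = -6.59
i=3: S_3 = -4.13 + -1.23*3 = -7.82
i=4: S_4 = -4.13 + -1.23*4 = -9.05
i=5: S_5 = -4.13 + -1.23*5 = -10.28
The first 6 terms are: [-4.13, -5.36, -6.59, -7.82, -9.05, -10.28]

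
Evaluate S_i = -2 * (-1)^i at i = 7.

S_7 = -2 * (-1)^7 = -2 * -1 = 2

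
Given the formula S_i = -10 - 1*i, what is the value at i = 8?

S_8 = -10 + -1*8 = -10 + -8 = -18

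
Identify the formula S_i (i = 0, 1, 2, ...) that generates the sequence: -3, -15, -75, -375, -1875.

Check ratios: -15 / -3 = 5.0
Common ratio r = 5.
First term a = -3.
Formula: S_i = -3 * 5^i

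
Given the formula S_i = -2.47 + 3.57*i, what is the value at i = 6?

S_6 = -2.47 + 3.57*6 = -2.47 + 21.42 = 18.95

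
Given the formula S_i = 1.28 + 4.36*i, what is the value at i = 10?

S_10 = 1.28 + 4.36*10 = 1.28 + 43.6 = 44.88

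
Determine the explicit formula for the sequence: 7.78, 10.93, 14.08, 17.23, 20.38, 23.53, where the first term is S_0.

Check differences: 10.93 - 7.78 = 3.15
14.08 - 10.93 = 3.15
Common difference d = 3.15.
First term a = 7.78.
Formula: S_i = 7.78 + 3.15*i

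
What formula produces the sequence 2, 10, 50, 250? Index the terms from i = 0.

Check ratios: 10 / 2 = 5.0
Common ratio r = 5.
First term a = 2.
Formula: S_i = 2 * 5^i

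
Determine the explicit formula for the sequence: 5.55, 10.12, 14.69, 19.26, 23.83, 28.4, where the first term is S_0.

Check differences: 10.12 - 5.55 = 4.57
14.69 - 10.12 = 4.57
Common difference d = 4.57.
First term a = 5.55.
Formula: S_i = 5.55 + 4.57*i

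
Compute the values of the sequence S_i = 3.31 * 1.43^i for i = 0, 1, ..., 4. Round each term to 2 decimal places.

This is a geometric sequence.
i=0: S_0 = 3.31 * 1.43^0 = 3.31
i=1: S_1 = 3.31 * 1.43^1 ≈ 4.73
i=2: S_2 = 3.31 * 1.43^2 ≈ 6.77
i=3: S_3 = 3.31 * 1.43^3 ≈ 9.68
i=4: S_4 = 3.31 * 1.43^4 ≈ 13.84
The first 5 terms are: [3.31, 4.73, 6.77, 9.68, 13.84]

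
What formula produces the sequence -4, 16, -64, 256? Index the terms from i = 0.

Check ratios: 16 / -4 = -4.0
Common ratio r = -4.
First term a = -4.
Formula: S_i = -4 * (-4)^i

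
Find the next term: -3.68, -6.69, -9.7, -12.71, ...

Differences: -6.69 - -3.68 = -3.01
This is an arithmetic sequence with common difference d = -3.01.
Next term = -12.71 + -3.01 = -15.72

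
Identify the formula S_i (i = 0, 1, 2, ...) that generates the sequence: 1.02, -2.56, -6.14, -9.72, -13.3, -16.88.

Check differences: -2.56 - 1.02 = -3.58
-6.14 - -2.56 = -3.58
Common difference d = -3.58.
First term a = 1.02.
Formula: S_i = 1.02 - 3.58*i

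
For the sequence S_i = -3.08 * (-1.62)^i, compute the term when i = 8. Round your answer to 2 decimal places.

S_8 = -3.08 * (-1.62)^8 ≈ -3.08 * 47.4373 ≈ -146.11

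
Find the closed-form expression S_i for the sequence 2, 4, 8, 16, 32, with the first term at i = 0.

Check ratios: 4 / 2 = 2.0
Common ratio r = 2.
First term a = 2.
Formula: S_i = 2 * 2^i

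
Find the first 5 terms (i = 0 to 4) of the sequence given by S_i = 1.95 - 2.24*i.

This is an arithmetic sequence.
i=0: S_0 = 1.95 + -2.24*0 = 1.95
i=1: S_1 = 1.95 + -2.24*1 = -0.29
i=2: S_2 = 1.95 + -2.24*2 = -2.53
i=3: S_3 = 1.95 + -2.24*3 = -4.77
i=4: S_4 = 1.95 + -2.24*4 = -7.01
The first 5 terms are: [1.95, -0.29, -2.53, -4.77, -7.01]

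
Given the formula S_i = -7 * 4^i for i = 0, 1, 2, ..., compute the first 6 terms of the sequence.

This is a geometric sequence.
i=0: S_0 = -7 * 4^0 = -7
i=1: S_1 = -7 * 4^1 = -28
i=2: S_2 = -7 * 4^2 = -112
i=3: S_3 = -7 * 4^3 = -448
i=4: S_4 = -7 * 4^4 = -1792
i=5: S_5 = -7 * 4^5 = -7168
The first 6 terms are: [-7, -28, -112, -448, -1792, -7168]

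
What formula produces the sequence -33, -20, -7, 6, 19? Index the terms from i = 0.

Check differences: -20 - -33 = 13
-7 - -20 = 13
Common difference d = 13.
First term a = -33.
Formula: S_i = -33 + 13*i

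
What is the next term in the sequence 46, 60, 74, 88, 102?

Differences: 60 - 46 = 14
This is an arithmetic sequence with common difference d = 14.
Next term = 102 + 14 = 116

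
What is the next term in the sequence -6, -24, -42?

Differences: -24 - -6 = -18
This is an arithmetic sequence with common difference d = -18.
Next term = -42 + -18 = -60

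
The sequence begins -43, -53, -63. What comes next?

Differences: -53 - -43 = -10
This is an arithmetic sequence with common difference d = -10.
Next term = -63 + -10 = -73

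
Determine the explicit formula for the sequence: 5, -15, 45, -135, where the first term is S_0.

Check ratios: -15 / 5 = -3.0
Common ratio r = -3.
First term a = 5.
Formula: S_i = 5 * (-3)^i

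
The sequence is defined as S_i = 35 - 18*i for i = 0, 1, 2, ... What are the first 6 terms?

This is an arithmetic sequence.
i=0: S_0 = 35 + -18*0 = 35
i=1: S_1 = 35 + -18*1 = 17
i=2: S_2 = 35 + -18*2 = -1
i=3: S_3 = 35 + -18*3 = -19
i=4: S_4 = 35 + -18*4 = -37
i=5: S_5 = 35 + -18*5 = -55
The first 6 terms are: [35, 17, -1, -19, -37, -55]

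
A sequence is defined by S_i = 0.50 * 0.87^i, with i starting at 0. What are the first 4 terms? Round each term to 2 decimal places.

This is a geometric sequence.
i=0: S_0 = 0.5 * 0.87^0 = 0.5
i=1: S_1 = 0.5 * 0.87^1 ≈ 0.44
i=2: S_2 = 0.5 * 0.87^2 ≈ 0.38
i=3: S_3 = 0.5 * 0.87^3 ≈ 0.33
The first 4 terms are: [0.5, 0.44, 0.38, 0.33]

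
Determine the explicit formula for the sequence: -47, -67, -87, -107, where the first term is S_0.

Check differences: -67 - -47 = -20
-87 - -67 = -20
Common difference d = -20.
First term a = -47.
Formula: S_i = -47 - 20*i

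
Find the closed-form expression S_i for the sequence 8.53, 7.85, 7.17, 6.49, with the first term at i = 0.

Check differences: 7.85 - 8.53 = -0.68
7.17 - 7.85 = -0.68
Common difference d = -0.68.
First term a = 8.53.
Formula: S_i = 8.53 - 0.68*i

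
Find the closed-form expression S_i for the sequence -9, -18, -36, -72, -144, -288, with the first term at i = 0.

Check ratios: -18 / -9 = 2.0
Common ratio r = 2.
First term a = -9.
Formula: S_i = -9 * 2^i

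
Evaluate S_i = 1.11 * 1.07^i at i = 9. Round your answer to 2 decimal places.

S_9 = 1.11 * 1.07^9 ≈ 1.11 * 1.8385 ≈ 2.04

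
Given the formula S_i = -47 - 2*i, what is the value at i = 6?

S_6 = -47 + -2*6 = -47 + -12 = -59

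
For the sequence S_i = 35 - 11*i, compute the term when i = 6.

S_6 = 35 + -11*6 = 35 + -66 = -31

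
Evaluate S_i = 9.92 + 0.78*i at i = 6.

S_6 = 9.92 + 0.78*6 = 9.92 + 4.68 = 14.6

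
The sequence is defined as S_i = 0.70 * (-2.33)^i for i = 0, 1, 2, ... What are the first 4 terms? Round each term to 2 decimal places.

This is a geometric sequence.
i=0: S_0 = 0.7 * (-2.33)^0 = 0.7
i=1: S_1 = 0.7 * (-2.33)^1 ≈ -1.63
i=2: S_2 = 0.7 * (-2.33)^2 ≈ 3.8
i=3: S_3 = 0.7 * (-2.33)^3 ≈ -8.85
The first 4 terms are: [0.7, -1.63, 3.8, -8.85]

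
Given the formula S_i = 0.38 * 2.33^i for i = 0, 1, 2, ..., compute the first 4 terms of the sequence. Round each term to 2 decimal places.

This is a geometric sequence.
i=0: S_0 = 0.38 * 2.33^0 = 0.38
i=1: S_1 = 0.38 * 2.33^1 ≈ 0.89
i=2: S_2 = 0.38 * 2.33^2 ≈ 2.06
i=3: S_3 = 0.38 * 2.33^3 ≈ 4.81
The first 4 terms are: [0.38, 0.89, 2.06, 4.81]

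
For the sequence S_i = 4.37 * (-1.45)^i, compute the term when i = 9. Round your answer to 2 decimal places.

S_9 = 4.37 * (-1.45)^9 ≈ 4.37 * -28.3343 ≈ -123.82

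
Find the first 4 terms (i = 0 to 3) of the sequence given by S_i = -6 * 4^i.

This is a geometric sequence.
i=0: S_0 = -6 * 4^0 = -6
i=1: S_1 = -6 * 4^1 = -24
i=2: S_2 = -6 * 4^2 = -96
i=3: S_3 = -6 * 4^3 = -384
The first 4 terms are: [-6, -24, -96, -384]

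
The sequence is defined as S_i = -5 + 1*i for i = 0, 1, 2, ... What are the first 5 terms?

This is an arithmetic sequence.
i=0: S_0 = -5 + 1*0 = -5
i=1: S_1 = -5 + 1*1 = -4
i=2: S_2 = -5 + 1*2 = -3
i=3: S_3 = -5 + 1*3 = -2
i=4: S_4 = -5 + 1*4 = -1
The first 5 terms are: [-5, -4, -3, -2, -1]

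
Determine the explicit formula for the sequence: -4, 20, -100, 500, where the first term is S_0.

Check ratios: 20 / -4 = -5.0
Common ratio r = -5.
First term a = -4.
Formula: S_i = -4 * (-5)^i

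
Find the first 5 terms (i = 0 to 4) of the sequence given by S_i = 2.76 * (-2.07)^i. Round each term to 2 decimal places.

This is a geometric sequence.
i=0: S_0 = 2.76 * (-2.07)^0 = 2.76
i=1: S_1 = 2.76 * (-2.07)^1 ≈ -5.71
i=2: S_2 = 2.76 * (-2.07)^2 ≈ 11.83
i=3: S_3 = 2.76 * (-2.07)^3 ≈ -24.48
i=4: S_4 = 2.76 * (-2.07)^4 ≈ 50.67
The first 5 terms are: [2.76, -5.71, 11.83, -24.48, 50.67]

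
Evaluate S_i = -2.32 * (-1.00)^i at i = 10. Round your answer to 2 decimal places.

S_10 = -2.32 * (-1.0)^10 = -2.32 * 1 = -2.32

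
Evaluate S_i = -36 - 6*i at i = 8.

S_8 = -36 + -6*8 = -36 + -48 = -84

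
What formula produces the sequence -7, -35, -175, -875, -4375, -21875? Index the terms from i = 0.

Check ratios: -35 / -7 = 5.0
Common ratio r = 5.
First term a = -7.
Formula: S_i = -7 * 5^i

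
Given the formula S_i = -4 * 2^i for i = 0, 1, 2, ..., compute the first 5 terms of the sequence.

This is a geometric sequence.
i=0: S_0 = -4 * 2^0 = -4
i=1: S_1 = -4 * 2^1 = -8
i=2: S_2 = -4 * 2^2 = -16
i=3: S_3 = -4 * 2^3 = -32
i=4: S_4 = -4 * 2^4 = -64
The first 5 terms are: [-4, -8, -16, -32, -64]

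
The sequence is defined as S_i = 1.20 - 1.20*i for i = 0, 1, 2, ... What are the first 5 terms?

This is an arithmetic sequence.
i=0: S_0 = 1.2 + -1.2*0 = 1.2
i=1: S_1 = 1.2 + -1.2*1 = 0.0
i=2: S_2 = 1.2 + -1.2*2 = -1.2
i=3: S_3 = 1.2 + -1.2*3 = -2.4
i=4: S_4 = 1.2 + -1.2*4 = -3.6
The first 5 terms are: [1.2, 0.0, -1.2, -2.4, -3.6]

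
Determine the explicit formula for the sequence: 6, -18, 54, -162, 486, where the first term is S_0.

Check ratios: -18 / 6 = -3.0
Common ratio r = -3.
First term a = 6.
Formula: S_i = 6 * (-3)^i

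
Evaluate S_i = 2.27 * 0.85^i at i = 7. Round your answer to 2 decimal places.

S_7 = 2.27 * 0.85^7 ≈ 2.27 * 0.3206 ≈ 0.73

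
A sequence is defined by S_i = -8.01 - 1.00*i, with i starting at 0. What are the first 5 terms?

This is an arithmetic sequence.
i=0: S_0 = -8.01 + -1.0*0 = -8.01
i=1: S_1 = -8.01 + -1.0*1 = -9.01
i=2: S_2 = -8.01 + -1.0*2 = -10.01
i=3: S_3 = -8.01 + -1.0*3 = -11.01
i=4: S_4 = -8.01 + -1.0*4 = -12.01
The first 5 terms are: [-8.01, -9.01, -10.01, -11.01, -12.01]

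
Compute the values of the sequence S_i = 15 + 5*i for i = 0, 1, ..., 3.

This is an arithmetic sequence.
i=0: S_0 = 15 + 5*0 = 15
i=1: S_1 = 15 + 5*1 = 20
i=2: S_2 = 15 + 5*2 = 25
i=3: S_3 = 15 + 5*3 = 30
The first 4 terms are: [15, 20, 25, 30]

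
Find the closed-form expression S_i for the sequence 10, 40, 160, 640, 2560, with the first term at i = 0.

Check ratios: 40 / 10 = 4.0
Common ratio r = 4.
First term a = 10.
Formula: S_i = 10 * 4^i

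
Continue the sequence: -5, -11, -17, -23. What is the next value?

Differences: -11 - -5 = -6
This is an arithmetic sequence with common difference d = -6.
Next term = -23 + -6 = -29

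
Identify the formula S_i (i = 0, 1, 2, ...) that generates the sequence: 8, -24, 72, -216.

Check ratios: -24 / 8 = -3.0
Common ratio r = -3.
First term a = 8.
Formula: S_i = 8 * (-3)^i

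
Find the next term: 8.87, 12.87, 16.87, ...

Differences: 12.87 - 8.87 = 4.0
This is an arithmetic sequence with common difference d = 4.0.
Next term = 16.87 + 4.0 = 20.87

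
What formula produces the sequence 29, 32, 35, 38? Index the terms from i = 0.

Check differences: 32 - 29 = 3
35 - 32 = 3
Common difference d = 3.
First term a = 29.
Formula: S_i = 29 + 3*i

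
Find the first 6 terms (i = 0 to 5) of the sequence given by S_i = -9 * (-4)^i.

This is a geometric sequence.
i=0: S_0 = -9 * (-4)^0 = -9
i=1: S_1 = -9 * (-4)^1 = 36
i=2: S_2 = -9 * (-4)^2 = -144
i=3: S_3 = -9 * (-4)^3 = 576
i=4: S_4 = -9 * (-4)^4 = -2304
i=5: S_5 = -9 * (-4)^5 = 9216
The first 6 terms are: [-9, 36, -144, 576, -2304, 9216]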